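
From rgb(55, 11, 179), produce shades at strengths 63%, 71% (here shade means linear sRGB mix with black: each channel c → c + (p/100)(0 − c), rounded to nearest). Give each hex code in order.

#140442, #100334

63%: (55 − 34.65 = 20.35→20, 11 − 6.93 = 4.07→4, 179 − 112.77 = 66.23→66) → #140442
71%: (55 − 39.05 = 15.95→16, 11 − 7.81 = 3.19→3, 179 − 127.09 = 51.91→52) → #100334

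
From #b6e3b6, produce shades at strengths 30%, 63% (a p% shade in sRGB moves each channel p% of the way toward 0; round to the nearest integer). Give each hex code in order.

#7f9f7f, #435443

#b6e3b6 is rgb(182, 227, 182).
30%: (182 − 54.6 = 127.4→127, 227 − 68.1 = 158.9→159, 182 − 54.6 = 127.4→127) → #7f9f7f
63%: (182 − 114.66 = 67.34→67, 227 − 143.01 = 83.99→84, 182 − 114.66 = 67.34→67) → #435443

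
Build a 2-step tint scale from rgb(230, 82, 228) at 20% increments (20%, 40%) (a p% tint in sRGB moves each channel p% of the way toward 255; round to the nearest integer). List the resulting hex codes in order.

#EB75E9, #F097EF

20%: (230 + 5 = 235→235, 82 + 34.6 = 116.6→117, 228 + 5.4 = 233.4→233) → #EB75E9
40%: (230 + 10 = 240→240, 82 + 69.2 = 151.2→151, 228 + 10.8 = 238.8→239) → #F097EF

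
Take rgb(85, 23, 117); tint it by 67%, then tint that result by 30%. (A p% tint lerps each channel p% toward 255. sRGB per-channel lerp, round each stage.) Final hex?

A 67% tint moves each channel 67% toward 255:
  R: 85 + 0.67×(255−85) = 85 + 113.9 = 198.9 → 199
  G: 23 + 155.44 = 178.44 → 178
  B: 117 + 0.67×(255−117) = 117 + 92.46 = 209.46 → 209
After the tint: rgb(199, 178, 209) = #C7B2D1.
Lerp each channel 30% toward 255:
  R: 199 + 0.3×(255−199) = 199 + 16.8 = 215.8 → 216
  G: 178 + 23.1 = 201.1 → 201
  B: 209 + 0.3×(255−209) = 209 + 13.8 = 222.8 → 223
rgb(216, 201, 223) = #D8C9DF.

#D8C9DF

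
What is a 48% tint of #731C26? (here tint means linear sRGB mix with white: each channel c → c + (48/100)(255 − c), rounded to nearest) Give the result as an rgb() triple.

#731C26 is rgb(115, 28, 38).
A 48% tint moves each channel 48% toward 255:
  R: 115 + 67.2 = 182.2 → 182
  G: 28 + 0.48×(255−28) = 28 + 108.96 = 136.96 → 137
  B: 38 + 0.48×(255−38) = 38 + 104.16 = 142.16 → 142

rgb(182, 137, 142)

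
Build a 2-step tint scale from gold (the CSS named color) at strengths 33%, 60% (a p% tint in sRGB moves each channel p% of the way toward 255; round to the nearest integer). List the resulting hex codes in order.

CSS gold is rgb(255, 215, 0).
33%: (255→255, 215 + 13.2 = 228.2→228, 0 + 84.15 = 84.15→84) → #ffe454
60%: (255→255, 215 + 24 = 239→239, 0 + 153 = 153→153) → #ffef99

#ffe454, #ffef99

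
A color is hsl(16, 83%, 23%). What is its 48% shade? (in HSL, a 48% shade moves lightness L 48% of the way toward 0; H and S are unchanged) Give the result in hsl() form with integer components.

L moves 48% from 23 toward 0: 23 − 11.04 = 11.96 → 12.
H and S are unchanged.

hsl(16, 83%, 12%)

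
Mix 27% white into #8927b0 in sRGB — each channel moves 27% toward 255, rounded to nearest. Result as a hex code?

#a961c5

#8927b0 is rgb(137, 39, 176).
Lerp each channel 27% toward 255:
  R: 137 + 31.86 = 168.86 → 169
  G: 39 + 58.32 = 97.32 → 97
  B: 176 + 21.33 = 197.33 → 197
rgb(169, 97, 197) = #a961c5.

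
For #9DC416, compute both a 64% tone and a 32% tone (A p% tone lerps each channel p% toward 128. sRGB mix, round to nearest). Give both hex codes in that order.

#8A985A, #94AE38

#9DC416 is rgb(157, 196, 22).
64% tone:
  R: 157 − 18.56 = 138.44 → 138
  G: 196 + 0.64×(128−196) = 196 − 43.52 = 152.48 → 152
  B: 22 + 0.64×(128−22) = 22 + 67.84 = 89.84 → 90
  → #8A985A
32% tone:
  R: 157 − 9.28 = 147.72 → 148
  G: 196 − 21.76 = 174.24 → 174
  B: 22 + 0.32×(128−22) = 22 + 33.92 = 55.92 → 56
  → #94AE38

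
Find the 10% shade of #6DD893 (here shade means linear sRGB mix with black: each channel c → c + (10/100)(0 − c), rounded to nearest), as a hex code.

#6DD893 is rgb(109, 216, 147).
A 10% shade moves each channel 10% toward 0:
  R: 109 − 10.9 = 98.1 → 98
  G: 216 − 21.6 = 194.4 → 194
  B: 147 − 14.7 = 132.3 → 132
rgb(98, 194, 132) = #62C284.

#62C284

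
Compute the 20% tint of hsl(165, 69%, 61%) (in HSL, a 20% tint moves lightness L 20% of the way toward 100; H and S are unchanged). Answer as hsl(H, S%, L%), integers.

hsl(165, 69%, 69%)

L moves 20% from 61 toward 100: 61 + 7.8 = 68.8 → 69.
H and S are unchanged.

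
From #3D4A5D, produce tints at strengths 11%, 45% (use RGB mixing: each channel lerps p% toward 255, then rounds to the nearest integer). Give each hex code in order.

#525E6F, #949BA6

#3D4A5D is rgb(61, 74, 93).
11%: (61 + 21.34 = 82.34→82, 74 + 19.91 = 93.91→94, 93 + 17.82 = 110.82→111) → #525E6F
45%: (61 + 87.3 = 148.3→148, 74 + 81.45 = 155.45→155, 93 + 72.9 = 165.9→166) → #949BA6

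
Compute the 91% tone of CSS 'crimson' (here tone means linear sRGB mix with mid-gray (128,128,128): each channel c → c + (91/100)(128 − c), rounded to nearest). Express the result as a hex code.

CSS crimson is rgb(220, 20, 60).
Per channel, c → c + 0.91(128 − c):
  R: 220 − 83.72 = 136.28 → 136
  G: 20 + 98.28 = 118.28 → 118
  B: 60 + 61.88 = 121.88 → 122
rgb(136, 118, 122) = #88767A.

#88767A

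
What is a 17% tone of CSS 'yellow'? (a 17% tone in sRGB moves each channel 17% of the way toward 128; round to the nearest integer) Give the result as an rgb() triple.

rgb(233, 233, 22)

CSS yellow is rgb(255, 255, 0).
Per channel, c → c + 0.17(128 − c):
  R: 255 + 0.17×(128−255) = 255 − 21.59 = 233.41 → 233
  G: 255 − 21.59 = 233.41 → 233
  B: 0 + 0.17×(128−0) = 0 + 21.76 = 21.76 → 22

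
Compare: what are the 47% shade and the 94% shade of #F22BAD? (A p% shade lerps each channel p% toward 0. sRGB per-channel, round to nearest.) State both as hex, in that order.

#F22BAD is rgb(242, 43, 173).
47% shade:
  R: 242 − 113.74 = 128.26 → 128
  G: 43 − 20.21 = 22.79 → 23
  B: 173 − 81.31 = 91.69 → 92
  → #80175C
94% shade:
  R: 242 + 0.94×(0−242) = 242 − 227.48 = 14.52 → 15
  G: 43 + 0.94×(0−43) = 43 − 40.42 = 2.58 → 3
  B: 173 + 0.94×(0−173) = 173 − 162.62 = 10.38 → 10
  → #0F030A

#80175C, #0F030A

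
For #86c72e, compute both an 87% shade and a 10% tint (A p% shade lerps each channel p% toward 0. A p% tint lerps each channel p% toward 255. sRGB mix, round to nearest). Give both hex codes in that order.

#86c72e is rgb(134, 199, 46).
87% shade:
  R: 134 + 0.87×(0−134) = 134 − 116.58 = 17.42 → 17
  G: 199 − 173.13 = 25.87 → 26
  B: 46 + 0.87×(0−46) = 46 − 40.02 = 5.98 → 6
  → #111a06
10% tint:
  R: 134 + 12.1 = 146.1 → 146
  G: 199 + 5.6 = 204.6 → 205
  B: 46 + 0.1×(255−46) = 46 + 20.9 = 66.9 → 67
  → #92cd43

#111a06, #92cd43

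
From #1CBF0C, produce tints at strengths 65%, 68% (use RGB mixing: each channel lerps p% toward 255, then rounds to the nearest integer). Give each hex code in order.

#B0E9AA, #B6EBB1

#1CBF0C is rgb(28, 191, 12).
65%: (28 + 147.55 = 175.55→176, 191 + 41.6 = 232.6→233, 12 + 157.95 = 169.95→170) → #B0E9AA
68%: (28 + 154.36 = 182.36→182, 191 + 43.52 = 234.52→235, 12 + 165.24 = 177.24→177) → #B6EBB1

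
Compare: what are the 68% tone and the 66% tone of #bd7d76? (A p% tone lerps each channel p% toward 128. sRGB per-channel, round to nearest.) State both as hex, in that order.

#bd7d76 is rgb(189, 125, 118).
68% tone:
  R: 189 − 41.48 = 147.52 → 148
  G: 125 + 2.04 = 127.04 → 127
  B: 118 + 6.8 = 124.8 → 125
  → #947f7d
66% tone:
  R: 189 + 0.66×(128−189) = 189 − 40.26 = 148.74 → 149
  G: 125 + 0.66×(128−125) = 125 + 1.98 = 126.98 → 127
  B: 118 + 6.6 = 124.6 → 125
  → #957f7d

#947f7d, #957f7d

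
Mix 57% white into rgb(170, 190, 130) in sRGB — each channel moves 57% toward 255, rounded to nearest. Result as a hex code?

Lerp each channel 57% toward 255:
  R: 170 + 0.57×(255−170) = 170 + 48.45 = 218.45 → 218
  G: 190 + 0.57×(255−190) = 190 + 37.05 = 227.05 → 227
  B: 130 + 0.57×(255−130) = 130 + 71.25 = 201.25 → 201
rgb(218, 227, 201) = #dae3c9.

#dae3c9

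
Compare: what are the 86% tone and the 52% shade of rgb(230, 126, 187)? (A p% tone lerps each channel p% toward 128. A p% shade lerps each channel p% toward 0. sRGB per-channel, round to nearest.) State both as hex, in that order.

86% tone:
  R: 230 − 87.72 = 142.28 → 142
  G: 126 + 0.86×(128−126) = 126 + 1.72 = 127.72 → 128
  B: 187 + 0.86×(128−187) = 187 − 50.74 = 136.26 → 136
  → #8e8088
52% shade:
  R: 230 + 0.52×(0−230) = 230 − 119.6 = 110.4 → 110
  G: 126 − 65.52 = 60.48 → 60
  B: 187 + 0.52×(0−187) = 187 − 97.24 = 89.76 → 90
  → #6e3c5a

#8e8088, #6e3c5a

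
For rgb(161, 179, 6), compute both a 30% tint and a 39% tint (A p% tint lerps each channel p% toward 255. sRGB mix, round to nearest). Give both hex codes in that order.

#BDCA51, #C6D167

30% tint:
  R: 161 + 0.3×(255−161) = 161 + 28.2 = 189.2 → 189
  G: 179 + 22.8 = 201.8 → 202
  B: 6 + 74.7 = 80.7 → 81
  → #BDCA51
39% tint:
  R: 161 + 0.39×(255−161) = 161 + 36.66 = 197.66 → 198
  G: 179 + 29.64 = 208.64 → 209
  B: 6 + 0.39×(255−6) = 6 + 97.11 = 103.11 → 103
  → #C6D167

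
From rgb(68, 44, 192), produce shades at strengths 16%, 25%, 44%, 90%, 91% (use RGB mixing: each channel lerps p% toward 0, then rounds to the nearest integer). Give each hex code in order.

#3925A1, #332190, #26196C, #070413, #060411

16%: (68 − 10.88 = 57.12→57, 44 − 7.04 = 36.96→37, 192 − 30.72 = 161.28→161) → #3925A1
25%: (68 − 17 = 51→51, 44 − 11 = 33→33, 192 − 48 = 144→144) → #332190
44%: (68 − 29.92 = 38.08→38, 44 − 19.36 = 24.64→25, 192 − 84.48 = 107.52→108) → #26196C
90%: (68 − 61.2 = 6.8→7, 44 − 39.6 = 4.4→4, 192 − 172.8 = 19.2→19) → #070413
91%: (68 − 61.88 = 6.12→6, 44 − 40.04 = 3.96→4, 192 − 174.72 = 17.28→17) → #060411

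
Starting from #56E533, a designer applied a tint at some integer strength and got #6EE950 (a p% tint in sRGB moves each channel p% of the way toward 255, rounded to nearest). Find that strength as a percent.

14%

#56E533 is rgb(86, 229, 51); #6EE950 is rgb(110, 233, 80).
On the B channel (widest range): 80 ≈ 51 + (p/100)(255 − 51), so p ≈ 100×(80 − 51)/(255 − 51) = 2900/204 = 14.22.
p = 14 reproduces all three channels after rounding.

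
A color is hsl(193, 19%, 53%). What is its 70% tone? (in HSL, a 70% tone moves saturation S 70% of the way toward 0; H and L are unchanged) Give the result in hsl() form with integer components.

S moves 70% from 19 toward 0: 19 − 13.3 = 5.7 → 6.
H and L are unchanged.

hsl(193, 6%, 53%)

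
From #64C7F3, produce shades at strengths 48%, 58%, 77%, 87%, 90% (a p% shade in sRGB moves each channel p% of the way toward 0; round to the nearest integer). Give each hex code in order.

#34677E, #2A5466, #172E38, #0D1A20, #0A1418

#64C7F3 is rgb(100, 199, 243).
48%: (100 − 48 = 52→52, 199 − 95.52 = 103.48→103, 243 − 116.64 = 126.36→126) → #34677E
58%: (100 − 58 = 42→42, 199 − 115.42 = 83.58→84, 243 − 140.94 = 102.06→102) → #2A5466
77%: (100 − 77 = 23→23, 199 − 153.23 = 45.77→46, 243 − 187.11 = 55.89→56) → #172E38
87%: (100 − 87 = 13→13, 199 − 173.13 = 25.87→26, 243 − 211.41 = 31.59→32) → #0D1A20
90%: (100 − 90 = 10→10, 199 − 179.1 = 19.9→20, 243 − 218.7 = 24.3→24) → #0A1418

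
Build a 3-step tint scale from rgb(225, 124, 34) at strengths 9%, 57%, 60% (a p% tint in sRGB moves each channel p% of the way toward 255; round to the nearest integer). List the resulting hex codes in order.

#E48836, #F2C7A0, #F3CBA7

9%: (225 + 2.7 = 227.7→228, 124 + 11.79 = 135.79→136, 34 + 19.89 = 53.89→54) → #E48836
57%: (225 + 17.1 = 242.1→242, 124 + 74.67 = 198.67→199, 34 + 125.97 = 159.97→160) → #F2C7A0
60%: (225 + 18 = 243→243, 124 + 78.6 = 202.6→203, 34 + 132.6 = 166.6→167) → #F3CBA7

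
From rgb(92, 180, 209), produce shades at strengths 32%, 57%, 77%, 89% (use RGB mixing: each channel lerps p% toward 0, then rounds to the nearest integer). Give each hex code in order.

32%: (92 − 29.44 = 62.56→63, 180 − 57.6 = 122.4→122, 209 − 66.88 = 142.12→142) → #3F7A8E
57%: (92 − 52.44 = 39.56→40, 180 − 102.6 = 77.4→77, 209 − 119.13 = 89.87→90) → #284D5A
77%: (92 − 70.84 = 21.16→21, 180 − 138.6 = 41.4→41, 209 − 160.93 = 48.07→48) → #152930
89%: (92 − 81.88 = 10.12→10, 180 − 160.2 = 19.8→20, 209 − 186.01 = 22.99→23) → #0A1417

#3F7A8E, #284D5A, #152930, #0A1417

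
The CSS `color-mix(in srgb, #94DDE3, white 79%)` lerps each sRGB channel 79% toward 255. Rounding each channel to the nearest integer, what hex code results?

#E9F8F9

#94DDE3 is rgb(148, 221, 227).
Per channel, c → c + 0.79(255 − c):
  R: 148 + 84.53 = 232.53 → 233
  G: 221 + 0.79×(255−221) = 221 + 26.86 = 247.86 → 248
  B: 227 + 0.79×(255−227) = 227 + 22.12 = 249.12 → 249
rgb(233, 248, 249) = #E9F8F9.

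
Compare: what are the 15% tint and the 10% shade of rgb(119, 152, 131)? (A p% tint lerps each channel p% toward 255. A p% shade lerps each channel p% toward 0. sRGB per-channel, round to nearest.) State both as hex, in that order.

15% tint:
  R: 119 + 0.15×(255−119) = 119 + 20.4 = 139.4 → 139
  G: 152 + 0.15×(255−152) = 152 + 15.45 = 167.45 → 167
  B: 131 + 0.15×(255−131) = 131 + 18.6 = 149.6 → 150
  → #8BA796
10% shade:
  R: 119 + 0.1×(0−119) = 119 − 11.9 = 107.1 → 107
  G: 152 − 15.2 = 136.8 → 137
  B: 131 − 13.1 = 117.9 → 118
  → #6B8976

#8BA796, #6B8976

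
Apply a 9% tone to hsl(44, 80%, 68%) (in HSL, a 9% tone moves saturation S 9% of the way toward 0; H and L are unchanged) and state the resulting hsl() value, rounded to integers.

S moves 9% from 80 toward 0: 80 − 7.2 = 72.8 → 73.
H and L are unchanged.

hsl(44, 73%, 68%)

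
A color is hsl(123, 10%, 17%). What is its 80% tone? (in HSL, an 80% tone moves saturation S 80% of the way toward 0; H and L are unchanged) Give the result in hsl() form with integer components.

hsl(123, 2%, 17%)

S moves 80% from 10 toward 0: 10 − 8 = 2 → 2.
H and L are unchanged.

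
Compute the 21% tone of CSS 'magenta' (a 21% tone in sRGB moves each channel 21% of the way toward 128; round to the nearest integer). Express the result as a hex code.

CSS magenta is rgb(255, 0, 255).
Lerp each channel 21% toward 128:
  R: 255 + 0.21×(128−255) = 255 − 26.67 = 228.33 → 228
  G: 0 + 0.21×(128−0) = 0 + 26.88 = 26.88 → 27
  B: 255 − 26.67 = 228.33 → 228
rgb(228, 27, 228) = #e41be4.

#e41be4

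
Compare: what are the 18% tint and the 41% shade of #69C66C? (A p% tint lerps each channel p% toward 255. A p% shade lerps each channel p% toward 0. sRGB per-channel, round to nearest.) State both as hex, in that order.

#69C66C is rgb(105, 198, 108).
18% tint:
  R: 105 + 27 = 132 → 132
  G: 198 + 0.18×(255−198) = 198 + 10.26 = 208.26 → 208
  B: 108 + 26.46 = 134.46 → 134
  → #84D086
41% shade:
  R: 105 + 0.41×(0−105) = 105 − 43.05 = 61.95 → 62
  G: 198 + 0.41×(0−198) = 198 − 81.18 = 116.82 → 117
  B: 108 + 0.41×(0−108) = 108 − 44.28 = 63.72 → 64
  → #3E7540

#84D086, #3E7540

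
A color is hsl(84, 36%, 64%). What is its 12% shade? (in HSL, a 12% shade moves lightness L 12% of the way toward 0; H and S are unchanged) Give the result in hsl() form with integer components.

hsl(84, 36%, 56%)

L moves 12% from 64 toward 0: 64 − 7.68 = 56.32 → 56.
H and S are unchanged.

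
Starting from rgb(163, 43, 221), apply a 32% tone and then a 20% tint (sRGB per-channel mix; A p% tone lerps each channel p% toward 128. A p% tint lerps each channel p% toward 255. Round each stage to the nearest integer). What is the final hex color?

A 32% tone moves each channel 32% toward 128:
  R: 163 − 11.2 = 151.8 → 152
  G: 43 + 0.32×(128−43) = 43 + 27.2 = 70.2 → 70
  B: 221 + 0.32×(128−221) = 221 − 29.76 = 191.24 → 191
After the tone: rgb(152, 70, 191) = #9846BF.
Per channel, c → c + 0.2(255 − c):
  R: 152 + 0.2×(255−152) = 152 + 20.6 = 172.6 → 173
  G: 70 + 37 = 107 → 107
  B: 191 + 0.2×(255−191) = 191 + 12.8 = 203.8 → 204
rgb(173, 107, 204) = #AD6BCC.

#AD6BCC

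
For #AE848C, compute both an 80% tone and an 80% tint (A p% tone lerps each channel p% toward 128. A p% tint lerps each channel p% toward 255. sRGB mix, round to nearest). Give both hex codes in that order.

#AE848C is rgb(174, 132, 140).
80% tone:
  R: 174 + 0.8×(128−174) = 174 − 36.8 = 137.2 → 137
  G: 132 + 0.8×(128−132) = 132 − 3.2 = 128.8 → 129
  B: 140 − 9.6 = 130.4 → 130
  → #898182
80% tint:
  R: 174 + 64.8 = 238.8 → 239
  G: 132 + 0.8×(255−132) = 132 + 98.4 = 230.4 → 230
  B: 140 + 92 = 232 → 232
  → #EFE6E8

#898182, #EFE6E8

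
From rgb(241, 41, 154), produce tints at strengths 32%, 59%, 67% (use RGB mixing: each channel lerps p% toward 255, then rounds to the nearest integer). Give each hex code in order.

#f56dba, #f9a7d6, #fab8de

32%: (241 + 4.48 = 245.48→245, 41 + 68.48 = 109.48→109, 154 + 32.32 = 186.32→186) → #f56dba
59%: (241 + 8.26 = 249.26→249, 41 + 126.26 = 167.26→167, 154 + 59.59 = 213.59→214) → #f9a7d6
67%: (241 + 9.38 = 250.38→250, 41 + 143.38 = 184.38→184, 154 + 67.67 = 221.67→222) → #fab8de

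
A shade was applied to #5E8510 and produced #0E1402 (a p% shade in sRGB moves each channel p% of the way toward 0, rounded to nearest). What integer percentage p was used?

85%

#5E8510 is rgb(94, 133, 16); #0E1402 is rgb(14, 20, 2).
On the G channel (widest range): 20 ≈ 133 + (p/100)(0 − 133), so p ≈ 100×(20 − 133)/(0 − 133) = -11300/-133 = 84.96.
p = 85 reproduces all three channels after rounding.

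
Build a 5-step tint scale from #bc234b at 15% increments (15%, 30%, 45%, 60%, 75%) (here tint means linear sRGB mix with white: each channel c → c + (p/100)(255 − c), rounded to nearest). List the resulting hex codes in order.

#c64466, #d06581, #da869c, #e4a7b7, #eec8d2

#bc234b is rgb(188, 35, 75).
15%: (188 + 10.05 = 198.05→198, 35 + 33 = 68→68, 75 + 27 = 102→102) → #c64466
30%: (188 + 20.1 = 208.1→208, 35 + 66 = 101→101, 75 + 54 = 129→129) → #d06581
45%: (188 + 30.15 = 218.15→218, 35 + 99 = 134→134, 75 + 81 = 156→156) → #da869c
60%: (188 + 40.2 = 228.2→228, 35 + 132 = 167→167, 75 + 108 = 183→183) → #e4a7b7
75%: (188 + 50.25 = 238.25→238, 35 + 165 = 200→200, 75 + 135 = 210→210) → #eec8d2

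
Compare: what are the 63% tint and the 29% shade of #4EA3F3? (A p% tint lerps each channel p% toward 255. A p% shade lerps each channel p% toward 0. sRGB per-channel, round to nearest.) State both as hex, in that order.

#BEDDFB, #3774AD

#4EA3F3 is rgb(78, 163, 243).
63% tint:
  R: 78 + 0.63×(255−78) = 78 + 111.51 = 189.51 → 190
  G: 163 + 57.96 = 220.96 → 221
  B: 243 + 0.63×(255−243) = 243 + 7.56 = 250.56 → 251
  → #BEDDFB
29% shade:
  R: 78 − 22.62 = 55.38 → 55
  G: 163 + 0.29×(0−163) = 163 − 47.27 = 115.73 → 116
  B: 243 − 70.47 = 172.53 → 173
  → #3774AD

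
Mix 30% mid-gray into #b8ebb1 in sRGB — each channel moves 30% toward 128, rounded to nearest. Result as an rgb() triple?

#b8ebb1 is rgb(184, 235, 177).
Per channel, c → c + 0.3(128 − c):
  R: 184 + 0.3×(128−184) = 184 − 16.8 = 167.2 → 167
  G: 235 + 0.3×(128−235) = 235 − 32.1 = 202.9 → 203
  B: 177 − 14.7 = 162.3 → 162

rgb(167, 203, 162)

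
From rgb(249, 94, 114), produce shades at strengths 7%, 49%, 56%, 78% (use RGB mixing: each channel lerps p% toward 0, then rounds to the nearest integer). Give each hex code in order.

#e8576a, #7f303a, #6e2932, #371519

7%: (249 − 17.43 = 231.57→232, 94 − 6.58 = 87.42→87, 114 − 7.98 = 106.02→106) → #e8576a
49%: (249 − 122.01 = 126.99→127, 94 − 46.06 = 47.94→48, 114 − 55.86 = 58.14→58) → #7f303a
56%: (249 − 139.44 = 109.56→110, 94 − 52.64 = 41.36→41, 114 − 63.84 = 50.16→50) → #6e2932
78%: (249 − 194.22 = 54.78→55, 94 − 73.32 = 20.68→21, 114 − 88.92 = 25.08→25) → #371519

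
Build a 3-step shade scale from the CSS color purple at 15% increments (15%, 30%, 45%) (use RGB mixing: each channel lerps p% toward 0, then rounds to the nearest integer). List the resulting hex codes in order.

#6D006D, #5A005A, #460046

CSS purple is rgb(128, 0, 128).
15%: (128 − 19.2 = 108.8→109, 0→0, 128 − 19.2 = 108.8→109) → #6D006D
30%: (128 − 38.4 = 89.6→90, 0→0, 128 − 38.4 = 89.6→90) → #5A005A
45%: (128 − 57.6 = 70.4→70, 0→0, 128 − 57.6 = 70.4→70) → #460046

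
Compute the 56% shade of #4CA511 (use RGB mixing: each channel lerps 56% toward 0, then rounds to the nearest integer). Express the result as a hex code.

#4CA511 is rgb(76, 165, 17).
Per channel, c → c + 0.56(0 − c):
  R: 76 − 42.56 = 33.44 → 33
  G: 165 − 92.4 = 72.6 → 73
  B: 17 + 0.56×(0−17) = 17 − 9.52 = 7.48 → 7
rgb(33, 73, 7) = #214907.

#214907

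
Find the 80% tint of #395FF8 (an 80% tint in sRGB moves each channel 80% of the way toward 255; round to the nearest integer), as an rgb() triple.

rgb(215, 223, 254)

#395FF8 is rgb(57, 95, 248).
An 80% tint moves each channel 80% toward 255:
  R: 57 + 0.8×(255−57) = 57 + 158.4 = 215.4 → 215
  G: 95 + 128 = 223 → 223
  B: 248 + 0.8×(255−248) = 248 + 5.6 = 253.6 → 254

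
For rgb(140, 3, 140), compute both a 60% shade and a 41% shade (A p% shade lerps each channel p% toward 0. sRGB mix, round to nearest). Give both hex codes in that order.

60% shade:
  R: 140 − 84 = 56 → 56
  G: 3 + 0.6×(0−3) = 3 − 1.8 = 1.2 → 1
  B: 140 − 84 = 56 → 56
  → #380138
41% shade:
  R: 140 − 57.4 = 82.6 → 83
  G: 3 − 1.23 = 1.77 → 2
  B: 140 + 0.41×(0−140) = 140 − 57.4 = 82.6 → 83
  → #530253

#380138, #530253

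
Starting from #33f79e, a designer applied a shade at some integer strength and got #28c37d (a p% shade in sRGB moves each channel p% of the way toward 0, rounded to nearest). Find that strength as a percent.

21%

#33f79e is rgb(51, 247, 158); #28c37d is rgb(40, 195, 125).
On the G channel (widest range): 195 ≈ 247 + (p/100)(0 − 247), so p ≈ 100×(195 − 247)/(0 − 247) = -5200/-247 = 21.05.
p = 21 reproduces all three channels after rounding.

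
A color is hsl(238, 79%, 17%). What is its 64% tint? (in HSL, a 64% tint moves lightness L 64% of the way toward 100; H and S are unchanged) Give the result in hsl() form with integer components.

hsl(238, 79%, 70%)

L moves 64% from 17 toward 100: 17 + 53.12 = 70.12 → 70.
H and S are unchanged.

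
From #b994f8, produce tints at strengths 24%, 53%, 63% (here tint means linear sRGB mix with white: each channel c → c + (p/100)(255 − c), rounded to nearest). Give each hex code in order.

#b994f8 is rgb(185, 148, 248).
24%: (185 + 16.8 = 201.8→202, 148 + 25.68 = 173.68→174, 248 + 1.68 = 249.68→250) → #caaefa
53%: (185 + 37.1 = 222.1→222, 148 + 56.71 = 204.71→205, 248 + 3.71 = 251.71→252) → #decdfc
63%: (185 + 44.1 = 229.1→229, 148 + 67.41 = 215.41→215, 248 + 4.41 = 252.41→252) → #e5d7fc

#caaefa, #decdfc, #e5d7fc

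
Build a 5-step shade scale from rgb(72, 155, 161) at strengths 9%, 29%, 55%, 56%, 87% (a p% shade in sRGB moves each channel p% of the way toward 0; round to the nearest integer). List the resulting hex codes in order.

#428D93, #336E72, #204648, #204447, #091415

9%: (72 − 6.48 = 65.52→66, 155 − 13.95 = 141.05→141, 161 − 14.49 = 146.51→147) → #428D93
29%: (72 − 20.88 = 51.12→51, 155 − 44.95 = 110.05→110, 161 − 46.69 = 114.31→114) → #336E72
55%: (72 − 39.6 = 32.4→32, 155 − 85.25 = 69.75→70, 161 − 88.55 = 72.45→72) → #204648
56%: (72 − 40.32 = 31.68→32, 155 − 86.8 = 68.2→68, 161 − 90.16 = 70.84→71) → #204447
87%: (72 − 62.64 = 9.36→9, 155 − 134.85 = 20.15→20, 161 − 140.07 = 20.93→21) → #091415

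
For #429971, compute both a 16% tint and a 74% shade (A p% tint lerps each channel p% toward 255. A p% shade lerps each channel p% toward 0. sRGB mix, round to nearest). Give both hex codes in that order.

#429971 is rgb(66, 153, 113).
16% tint:
  R: 66 + 0.16×(255−66) = 66 + 30.24 = 96.24 → 96
  G: 153 + 16.32 = 169.32 → 169
  B: 113 + 0.16×(255−113) = 113 + 22.72 = 135.72 → 136
  → #60a988
74% shade:
  R: 66 + 0.74×(0−66) = 66 − 48.84 = 17.16 → 17
  G: 153 + 0.74×(0−153) = 153 − 113.22 = 39.78 → 40
  B: 113 − 83.62 = 29.38 → 29
  → #11281d

#60a988, #11281d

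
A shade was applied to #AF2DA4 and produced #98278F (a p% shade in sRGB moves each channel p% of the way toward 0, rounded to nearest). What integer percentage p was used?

13%

#AF2DA4 is rgb(175, 45, 164); #98278F is rgb(152, 39, 143).
On the R channel (widest range): 152 ≈ 175 + (p/100)(0 − 175), so p ≈ 100×(152 − 175)/(0 − 175) = -2300/-175 = 13.14.
p = 13 reproduces all three channels after rounding.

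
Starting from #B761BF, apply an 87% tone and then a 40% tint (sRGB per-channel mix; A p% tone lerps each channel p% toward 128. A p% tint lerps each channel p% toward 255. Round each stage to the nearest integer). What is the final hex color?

#B761BF is rgb(183, 97, 191).
An 87% tone moves each channel 87% toward 128:
  R: 183 − 47.85 = 135.15 → 135
  G: 97 + 0.87×(128−97) = 97 + 26.97 = 123.97 → 124
  B: 191 − 54.81 = 136.19 → 136
After the tone: rgb(135, 124, 136) = #877C88.
Per channel, c → c + 0.4(255 − c):
  R: 135 + 48 = 183 → 183
  G: 124 + 0.4×(255−124) = 124 + 52.4 = 176.4 → 176
  B: 136 + 0.4×(255−136) = 136 + 47.6 = 183.6 → 184
rgb(183, 176, 184) = #B7B0B8.

#B7B0B8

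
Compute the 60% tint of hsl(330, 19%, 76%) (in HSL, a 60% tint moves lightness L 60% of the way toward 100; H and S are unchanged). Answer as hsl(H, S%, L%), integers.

hsl(330, 19%, 90%)

L moves 60% from 76 toward 100: 76 + 14.4 = 90.4 → 90.
H and S are unchanged.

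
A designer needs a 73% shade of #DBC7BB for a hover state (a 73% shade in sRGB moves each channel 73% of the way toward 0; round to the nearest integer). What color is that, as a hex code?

#DBC7BB is rgb(219, 199, 187).
Per channel, c → c + 0.73(0 − c):
  R: 219 + 0.73×(0−219) = 219 − 159.87 = 59.13 → 59
  G: 199 − 145.27 = 53.73 → 54
  B: 187 + 0.73×(0−187) = 187 − 136.51 = 50.49 → 50
rgb(59, 54, 50) = #3B3632.

#3B3632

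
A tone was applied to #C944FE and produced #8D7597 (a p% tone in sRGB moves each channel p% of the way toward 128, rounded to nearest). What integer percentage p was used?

#C944FE is rgb(201, 68, 254); #8D7597 is rgb(141, 117, 151).
On the B channel (widest range): 151 ≈ 254 + (p/100)(128 − 254), so p ≈ 100×(151 − 254)/(128 − 254) = -10300/-126 = 81.75.
p = 82 reproduces all three channels after rounding.

82%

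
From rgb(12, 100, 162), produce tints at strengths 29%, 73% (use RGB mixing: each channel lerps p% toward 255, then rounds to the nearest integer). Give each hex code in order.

#5291BD, #BDD5E6

29%: (12 + 70.47 = 82.47→82, 100 + 44.95 = 144.95→145, 162 + 26.97 = 188.97→189) → #5291BD
73%: (12 + 177.39 = 189.39→189, 100 + 113.15 = 213.15→213, 162 + 67.89 = 229.89→230) → #BDD5E6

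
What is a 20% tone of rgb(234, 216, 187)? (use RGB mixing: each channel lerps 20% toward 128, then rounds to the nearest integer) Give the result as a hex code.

#D5C6AF

Lerp each channel 20% toward 128:
  R: 234 + 0.2×(128−234) = 234 − 21.2 = 212.8 → 213
  G: 216 − 17.6 = 198.4 → 198
  B: 187 − 11.8 = 175.2 → 175
rgb(213, 198, 175) = #D5C6AF.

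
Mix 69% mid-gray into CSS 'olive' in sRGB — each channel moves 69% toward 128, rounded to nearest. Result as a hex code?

#808058

CSS olive is rgb(128, 128, 0).
A 69% tone moves each channel 69% toward 128:
  R: 128 + 0.69×(128−128) = 128 + 0 = 128 → 128
  G: 128 + 0 = 128 → 128
  B: 0 + 88.32 = 88.32 → 88
rgb(128, 128, 88) = #808058.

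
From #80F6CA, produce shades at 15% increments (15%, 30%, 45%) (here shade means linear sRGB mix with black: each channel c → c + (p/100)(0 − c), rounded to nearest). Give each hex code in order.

#80F6CA is rgb(128, 246, 202).
15%: (128 − 19.2 = 108.8→109, 246 − 36.9 = 209.1→209, 202 − 30.3 = 171.7→172) → #6DD1AC
30%: (128 − 38.4 = 89.6→90, 246 − 73.8 = 172.2→172, 202 − 60.6 = 141.4→141) → #5AAC8D
45%: (128 − 57.6 = 70.4→70, 246 − 110.7 = 135.3→135, 202 − 90.9 = 111.1→111) → #46876F

#6DD1AC, #5AAC8D, #46876F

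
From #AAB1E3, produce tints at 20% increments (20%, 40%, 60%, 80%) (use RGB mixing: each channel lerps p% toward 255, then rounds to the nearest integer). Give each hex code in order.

#BBC1E9, #CCD0EE, #DDE0F4, #EEEFF9

#AAB1E3 is rgb(170, 177, 227).
20%: (170 + 17 = 187→187, 177 + 15.6 = 192.6→193, 227 + 5.6 = 232.6→233) → #BBC1E9
40%: (170 + 34 = 204→204, 177 + 31.2 = 208.2→208, 227 + 11.2 = 238.2→238) → #CCD0EE
60%: (170 + 51 = 221→221, 177 + 46.8 = 223.8→224, 227 + 16.8 = 243.8→244) → #DDE0F4
80%: (170 + 68 = 238→238, 177 + 62.4 = 239.4→239, 227 + 22.4 = 249.4→249) → #EEEFF9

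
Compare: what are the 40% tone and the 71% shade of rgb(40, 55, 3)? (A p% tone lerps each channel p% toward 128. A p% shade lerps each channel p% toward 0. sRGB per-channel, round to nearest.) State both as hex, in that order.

40% tone:
  R: 40 + 0.4×(128−40) = 40 + 35.2 = 75.2 → 75
  G: 55 + 29.2 = 84.2 → 84
  B: 3 + 0.4×(128−3) = 3 + 50 = 53 → 53
  → #4B5435
71% shade:
  R: 40 + 0.71×(0−40) = 40 − 28.4 = 11.6 → 12
  G: 55 + 0.71×(0−55) = 55 − 39.05 = 15.95 → 16
  B: 3 − 2.13 = 0.87 → 1
  → #0C1001

#4B5435, #0C1001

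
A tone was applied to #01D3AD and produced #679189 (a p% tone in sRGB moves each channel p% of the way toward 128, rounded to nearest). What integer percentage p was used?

#01D3AD is rgb(1, 211, 173); #679189 is rgb(103, 145, 137).
On the R channel (widest range): 103 ≈ 1 + (p/100)(128 − 1), so p ≈ 100×(103 − 1)/(128 − 1) = 10200/127 = 80.31.
p = 80 reproduces all three channels after rounding.

80%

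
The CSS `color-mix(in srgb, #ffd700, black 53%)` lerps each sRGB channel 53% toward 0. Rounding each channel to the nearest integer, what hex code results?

#ffd700 is rgb(255, 215, 0).
Per channel, c → c + 0.53(0 − c):
  R: 255 − 135.15 = 119.85 → 120
  G: 215 − 113.95 = 101.05 → 101
  B: 0 + 0.53×(0−0) = 0 + 0 = 0 → 0
rgb(120, 101, 0) = #786500.

#786500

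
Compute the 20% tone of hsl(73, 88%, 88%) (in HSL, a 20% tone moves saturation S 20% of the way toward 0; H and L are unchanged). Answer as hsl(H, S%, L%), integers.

S moves 20% from 88 toward 0: 88 − 17.6 = 70.4 → 70.
H and L are unchanged.

hsl(73, 70%, 88%)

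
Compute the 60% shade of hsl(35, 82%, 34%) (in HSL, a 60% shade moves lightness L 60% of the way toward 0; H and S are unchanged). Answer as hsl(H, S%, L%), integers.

L moves 60% from 34 toward 0: 34 − 20.4 = 13.6 → 14.
H and S are unchanged.

hsl(35, 82%, 14%)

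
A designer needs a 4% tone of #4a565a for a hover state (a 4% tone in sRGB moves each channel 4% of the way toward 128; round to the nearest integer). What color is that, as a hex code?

#4c585c

#4a565a is rgb(74, 86, 90).
Per channel, c → c + 0.04(128 − c):
  R: 74 + 0.04×(128−74) = 74 + 2.16 = 76.16 → 76
  G: 86 + 0.04×(128−86) = 86 + 1.68 = 87.68 → 88
  B: 90 + 0.04×(128−90) = 90 + 1.52 = 91.52 → 92
rgb(76, 88, 92) = #4c585c.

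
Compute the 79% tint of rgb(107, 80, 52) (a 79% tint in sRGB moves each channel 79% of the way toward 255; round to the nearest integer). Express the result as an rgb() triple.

rgb(224, 218, 212)

Per channel, c → c + 0.79(255 − c):
  R: 107 + 0.79×(255−107) = 107 + 116.92 = 223.92 → 224
  G: 80 + 138.25 = 218.25 → 218
  B: 52 + 160.37 = 212.37 → 212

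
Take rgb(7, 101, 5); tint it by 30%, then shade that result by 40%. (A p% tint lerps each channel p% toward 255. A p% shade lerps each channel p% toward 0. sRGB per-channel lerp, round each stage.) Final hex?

#315830

Lerp each channel 30% toward 255:
  R: 7 + 0.3×(255−7) = 7 + 74.4 = 81.4 → 81
  G: 101 + 0.3×(255−101) = 101 + 46.2 = 147.2 → 147
  B: 5 + 75 = 80 → 80
After the tint: rgb(81, 147, 80) = #519350.
Per channel, c → c + 0.4(0 − c):
  R: 81 − 32.4 = 48.6 → 49
  G: 147 + 0.4×(0−147) = 147 − 58.8 = 88.2 → 88
  B: 80 + 0.4×(0−80) = 80 − 32 = 48 → 48
rgb(49, 88, 48) = #315830.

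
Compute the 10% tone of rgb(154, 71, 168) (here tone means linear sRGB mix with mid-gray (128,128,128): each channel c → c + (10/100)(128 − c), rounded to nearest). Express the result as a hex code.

#974DA4

Per channel, c → c + 0.1(128 − c):
  R: 154 − 2.6 = 151.4 → 151
  G: 71 + 0.1×(128−71) = 71 + 5.7 = 76.7 → 77
  B: 168 − 4 = 164 → 164
rgb(151, 77, 164) = #974DA4.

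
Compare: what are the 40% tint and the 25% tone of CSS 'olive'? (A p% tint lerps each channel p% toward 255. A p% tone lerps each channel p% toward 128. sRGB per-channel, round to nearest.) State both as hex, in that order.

#b3b366, #808020

CSS olive is rgb(128, 128, 0).
40% tint:
  R: 128 + 0.4×(255−128) = 128 + 50.8 = 178.8 → 179
  G: 128 + 0.4×(255−128) = 128 + 50.8 = 178.8 → 179
  B: 0 + 0.4×(255−0) = 0 + 102 = 102 → 102
  → #b3b366
25% tone:
  R: 128 + 0.25×(128−128) = 128 + 0 = 128 → 128
  G: 128 + 0.25×(128−128) = 128 + 0 = 128 → 128
  B: 0 + 0.25×(128−0) = 0 + 32 = 32 → 32
  → #808020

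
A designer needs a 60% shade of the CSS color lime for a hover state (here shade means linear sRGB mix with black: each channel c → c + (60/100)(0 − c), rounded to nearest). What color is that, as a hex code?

#006600

CSS lime is rgb(0, 255, 0).
Per channel, c → c + 0.6(0 − c):
  R: 0 + 0.6×(0−0) = 0 + 0 = 0 → 0
  G: 255 − 153 = 102 → 102
  B: 0 + 0.6×(0−0) = 0 + 0 = 0 → 0
rgb(0, 102, 0) = #006600.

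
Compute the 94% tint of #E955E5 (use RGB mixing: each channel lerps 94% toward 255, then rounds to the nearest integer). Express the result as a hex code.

#FEF5FD

#E955E5 is rgb(233, 85, 229).
A 94% tint moves each channel 94% toward 255:
  R: 233 + 20.68 = 253.68 → 254
  G: 85 + 159.8 = 244.8 → 245
  B: 229 + 0.94×(255−229) = 229 + 24.44 = 253.44 → 253
rgb(254, 245, 253) = #FEF5FD.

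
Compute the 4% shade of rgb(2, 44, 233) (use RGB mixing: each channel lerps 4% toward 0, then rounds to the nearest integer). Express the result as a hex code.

Lerp each channel 4% toward 0:
  R: 2 + 0.04×(0−2) = 2 − 0.08 = 1.92 → 2
  G: 44 + 0.04×(0−44) = 44 − 1.76 = 42.24 → 42
  B: 233 − 9.32 = 223.68 → 224
rgb(2, 42, 224) = #022ae0.

#022ae0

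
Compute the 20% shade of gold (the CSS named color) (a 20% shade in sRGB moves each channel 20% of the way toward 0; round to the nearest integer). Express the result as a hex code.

#ccac00

CSS gold is rgb(255, 215, 0).
A 20% shade moves each channel 20% toward 0:
  R: 255 + 0.2×(0−255) = 255 − 51 = 204 → 204
  G: 215 + 0.2×(0−215) = 215 − 43 = 172 → 172
  B: 0 + 0.2×(0−0) = 0 + 0 = 0 → 0
rgb(204, 172, 0) = #ccac00.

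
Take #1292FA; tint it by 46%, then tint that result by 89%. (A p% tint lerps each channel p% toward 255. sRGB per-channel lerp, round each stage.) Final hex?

#F1F9FF

#1292FA is rgb(18, 146, 250).
Lerp each channel 46% toward 255:
  R: 18 + 0.46×(255−18) = 18 + 109.02 = 127.02 → 127
  G: 146 + 50.14 = 196.14 → 196
  B: 250 + 2.3 = 252.3 → 252
After the tint: rgb(127, 196, 252) = #7FC4FC.
An 89% tint moves each channel 89% toward 255:
  R: 127 + 113.92 = 240.92 → 241
  G: 196 + 52.51 = 248.51 → 249
  B: 252 + 0.89×(255−252) = 252 + 2.67 = 254.67 → 255
rgb(241, 249, 255) = #F1F9FF.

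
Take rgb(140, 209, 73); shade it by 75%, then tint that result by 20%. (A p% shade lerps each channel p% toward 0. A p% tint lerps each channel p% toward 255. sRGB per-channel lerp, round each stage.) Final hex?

A 75% shade moves each channel 75% toward 0:
  R: 140 + 0.75×(0−140) = 140 − 105 = 35 → 35
  G: 209 − 156.75 = 52.25 → 52
  B: 73 + 0.75×(0−73) = 73 − 54.75 = 18.25 → 18
After the shade: rgb(35, 52, 18) = #233412.
Lerp each channel 20% toward 255:
  R: 35 + 0.2×(255−35) = 35 + 44 = 79 → 79
  G: 52 + 0.2×(255−52) = 52 + 40.6 = 92.6 → 93
  B: 18 + 0.2×(255−18) = 18 + 47.4 = 65.4 → 65
rgb(79, 93, 65) = #4F5D41.

#4F5D41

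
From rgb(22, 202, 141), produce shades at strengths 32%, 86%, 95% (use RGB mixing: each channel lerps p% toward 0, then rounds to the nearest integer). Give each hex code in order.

32%: (22 − 7.04 = 14.96→15, 202 − 64.64 = 137.36→137, 141 − 45.12 = 95.88→96) → #0F8960
86%: (22 − 18.92 = 3.08→3, 202 − 173.72 = 28.28→28, 141 − 121.26 = 19.74→20) → #031C14
95%: (22 − 20.9 = 1.1→1, 202 − 191.9 = 10.1→10, 141 − 133.95 = 7.05→7) → #010A07

#0F8960, #031C14, #010A07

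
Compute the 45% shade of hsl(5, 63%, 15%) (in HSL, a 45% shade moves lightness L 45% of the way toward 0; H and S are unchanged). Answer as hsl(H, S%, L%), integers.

L moves 45% from 15 toward 0: 15 − 6.75 = 8.25 → 8.
H and S are unchanged.

hsl(5, 63%, 8%)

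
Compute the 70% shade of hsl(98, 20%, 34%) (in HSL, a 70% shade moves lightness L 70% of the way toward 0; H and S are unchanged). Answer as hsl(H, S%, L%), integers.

hsl(98, 20%, 10%)

L moves 70% from 34 toward 0: 34 − 23.8 = 10.2 → 10.
H and S are unchanged.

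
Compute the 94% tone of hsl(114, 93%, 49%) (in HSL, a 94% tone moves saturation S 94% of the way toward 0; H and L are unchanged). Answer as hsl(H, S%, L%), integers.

hsl(114, 6%, 49%)

S moves 94% from 93 toward 0: 93 − 87.42 = 5.58 → 6.
H and L are unchanged.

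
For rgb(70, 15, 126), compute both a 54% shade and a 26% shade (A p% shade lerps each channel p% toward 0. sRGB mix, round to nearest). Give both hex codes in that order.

#20073a, #340b5d

54% shade:
  R: 70 − 37.8 = 32.2 → 32
  G: 15 + 0.54×(0−15) = 15 − 8.1 = 6.9 → 7
  B: 126 + 0.54×(0−126) = 126 − 68.04 = 57.96 → 58
  → #20073a
26% shade:
  R: 70 − 18.2 = 51.8 → 52
  G: 15 + 0.26×(0−15) = 15 − 3.9 = 11.1 → 11
  B: 126 + 0.26×(0−126) = 126 − 32.76 = 93.24 → 93
  → #340b5d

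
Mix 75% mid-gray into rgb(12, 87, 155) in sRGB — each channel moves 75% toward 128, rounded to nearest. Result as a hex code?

Per channel, c → c + 0.75(128 − c):
  R: 12 + 87 = 99 → 99
  G: 87 + 0.75×(128−87) = 87 + 30.75 = 117.75 → 118
  B: 155 − 20.25 = 134.75 → 135
rgb(99, 118, 135) = #637687.

#637687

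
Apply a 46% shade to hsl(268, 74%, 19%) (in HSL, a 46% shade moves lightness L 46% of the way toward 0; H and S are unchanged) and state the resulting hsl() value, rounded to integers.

L moves 46% from 19 toward 0: 19 − 8.74 = 10.26 → 10.
H and S are unchanged.

hsl(268, 74%, 10%)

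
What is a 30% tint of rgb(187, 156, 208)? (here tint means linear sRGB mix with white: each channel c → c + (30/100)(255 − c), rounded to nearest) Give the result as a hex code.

#CFBADE

A 30% tint moves each channel 30% toward 255:
  R: 187 + 20.4 = 207.4 → 207
  G: 156 + 29.7 = 185.7 → 186
  B: 208 + 0.3×(255−208) = 208 + 14.1 = 222.1 → 222
rgb(207, 186, 222) = #CFBADE.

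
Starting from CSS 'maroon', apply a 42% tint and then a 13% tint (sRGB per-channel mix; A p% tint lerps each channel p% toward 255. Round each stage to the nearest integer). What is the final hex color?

#BF7E7E

CSS maroon is rgb(128, 0, 0).
A 42% tint moves each channel 42% toward 255:
  R: 128 + 53.34 = 181.34 → 181
  G: 0 + 107.1 = 107.1 → 107
  B: 0 + 0.42×(255−0) = 0 + 107.1 = 107.1 → 107
After the tint: rgb(181, 107, 107) = #B56B6B.
Lerp each channel 13% toward 255:
  R: 181 + 0.13×(255−181) = 181 + 9.62 = 190.62 → 191
  G: 107 + 19.24 = 126.24 → 126
  B: 107 + 19.24 = 126.24 → 126
rgb(191, 126, 126) = #BF7E7E.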